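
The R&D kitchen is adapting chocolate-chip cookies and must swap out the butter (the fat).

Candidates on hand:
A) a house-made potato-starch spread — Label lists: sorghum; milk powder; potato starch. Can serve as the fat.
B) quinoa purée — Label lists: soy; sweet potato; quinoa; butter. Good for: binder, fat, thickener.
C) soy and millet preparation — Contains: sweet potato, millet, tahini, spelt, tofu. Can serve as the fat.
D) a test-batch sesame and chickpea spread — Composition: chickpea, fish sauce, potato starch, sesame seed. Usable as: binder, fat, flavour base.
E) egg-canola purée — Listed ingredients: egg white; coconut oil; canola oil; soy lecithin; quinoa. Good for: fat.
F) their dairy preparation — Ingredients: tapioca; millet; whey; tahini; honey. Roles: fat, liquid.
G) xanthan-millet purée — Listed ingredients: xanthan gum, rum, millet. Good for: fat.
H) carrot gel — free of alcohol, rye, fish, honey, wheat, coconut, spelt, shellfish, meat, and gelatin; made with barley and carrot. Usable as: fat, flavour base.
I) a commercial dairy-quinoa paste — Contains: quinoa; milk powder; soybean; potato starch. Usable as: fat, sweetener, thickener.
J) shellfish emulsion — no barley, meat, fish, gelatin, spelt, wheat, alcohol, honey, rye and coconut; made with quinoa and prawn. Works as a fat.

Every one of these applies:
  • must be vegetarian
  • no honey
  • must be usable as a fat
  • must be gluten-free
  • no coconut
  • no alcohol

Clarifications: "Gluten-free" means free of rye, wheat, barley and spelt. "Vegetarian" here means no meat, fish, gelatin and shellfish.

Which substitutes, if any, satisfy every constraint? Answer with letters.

A: only milk powder, sorghum, and potato starch; none excluded — OK
B: every rule checks out — OK
C: has spelt, so not gluten-free — out
D: has fish sauce, so not vegetarian — reject
E: has coconut oil, so not coconut-free — reject
F: has honey, so not honey-free — out
G: has rum, so not alcohol-free — no
H: has barley, so not gluten-free — out
I: every rule checks out — OK
J: has prawn, so not vegetarian — out

A, B, I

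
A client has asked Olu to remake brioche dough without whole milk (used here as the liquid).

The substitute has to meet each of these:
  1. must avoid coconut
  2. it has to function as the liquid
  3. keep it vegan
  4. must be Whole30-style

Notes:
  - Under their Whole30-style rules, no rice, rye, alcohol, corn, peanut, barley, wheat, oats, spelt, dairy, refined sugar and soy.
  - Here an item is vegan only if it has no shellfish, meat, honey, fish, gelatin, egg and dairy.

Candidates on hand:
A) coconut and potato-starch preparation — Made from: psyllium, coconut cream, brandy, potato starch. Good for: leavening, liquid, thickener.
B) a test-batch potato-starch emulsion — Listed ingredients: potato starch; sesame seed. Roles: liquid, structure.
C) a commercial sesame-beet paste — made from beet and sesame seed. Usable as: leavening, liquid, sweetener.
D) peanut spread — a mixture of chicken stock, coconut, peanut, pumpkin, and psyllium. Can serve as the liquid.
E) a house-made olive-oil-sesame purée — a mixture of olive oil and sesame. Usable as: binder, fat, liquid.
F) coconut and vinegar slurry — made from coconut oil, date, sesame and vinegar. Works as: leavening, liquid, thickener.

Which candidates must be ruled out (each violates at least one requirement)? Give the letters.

A, D, F

A: has brandy, so not Whole30-style; has coconut cream, so not coconut-free — out
B: only sesame seed and potato starch; none excluded — OK
C: nothing on the exclusion list — keep
D: has peanut, so not Whole30-style; has chicken stock, so not vegan (and 1 more) — no
E: vegan, Whole30-style — keep
F: has coconut oil, so not coconut-free — out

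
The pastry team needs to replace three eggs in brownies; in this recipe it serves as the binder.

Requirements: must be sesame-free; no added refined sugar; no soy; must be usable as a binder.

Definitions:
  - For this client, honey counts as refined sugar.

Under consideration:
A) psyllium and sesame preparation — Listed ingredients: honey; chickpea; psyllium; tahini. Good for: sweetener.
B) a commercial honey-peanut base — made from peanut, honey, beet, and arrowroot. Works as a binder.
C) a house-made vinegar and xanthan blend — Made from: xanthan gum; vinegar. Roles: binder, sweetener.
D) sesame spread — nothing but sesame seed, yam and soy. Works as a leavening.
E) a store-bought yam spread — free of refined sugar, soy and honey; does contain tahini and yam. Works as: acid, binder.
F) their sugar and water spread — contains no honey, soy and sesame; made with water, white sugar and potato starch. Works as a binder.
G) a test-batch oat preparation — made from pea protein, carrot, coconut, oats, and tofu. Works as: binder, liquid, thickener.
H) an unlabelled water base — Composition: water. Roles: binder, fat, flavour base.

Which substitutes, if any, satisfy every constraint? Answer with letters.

A: not usable as a binder; has tahini, so not sesame-free (and 1 more) — reject
B: has honey, so not no-added-sugar — reject
C: every rule checks out — OK
D: not usable as a binder; has sesame seed, so not sesame-free (and 1 more) — reject
E: has tahini, so not sesame-free — reject
F: has white sugar, so not no-added-sugar — out
G: has tofu, so not soy-free — no
H: only water; none excluded — OK

C, H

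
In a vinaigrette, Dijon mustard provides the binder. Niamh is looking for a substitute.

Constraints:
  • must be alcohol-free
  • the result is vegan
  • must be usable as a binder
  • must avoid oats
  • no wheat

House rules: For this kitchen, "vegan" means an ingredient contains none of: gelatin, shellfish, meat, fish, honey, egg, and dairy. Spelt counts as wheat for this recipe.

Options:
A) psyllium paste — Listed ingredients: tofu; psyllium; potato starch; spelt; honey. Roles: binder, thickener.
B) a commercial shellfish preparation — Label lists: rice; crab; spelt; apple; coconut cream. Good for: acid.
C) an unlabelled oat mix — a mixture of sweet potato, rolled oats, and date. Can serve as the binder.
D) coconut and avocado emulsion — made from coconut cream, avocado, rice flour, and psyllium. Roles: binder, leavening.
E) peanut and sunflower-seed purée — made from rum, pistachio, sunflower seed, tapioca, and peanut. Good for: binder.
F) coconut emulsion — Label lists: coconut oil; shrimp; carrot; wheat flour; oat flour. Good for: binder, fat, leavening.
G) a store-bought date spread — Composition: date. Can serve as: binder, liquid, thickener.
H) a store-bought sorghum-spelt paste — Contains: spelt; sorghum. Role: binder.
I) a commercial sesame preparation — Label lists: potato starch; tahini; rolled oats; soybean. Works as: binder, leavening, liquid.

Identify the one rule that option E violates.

usable as a binder: satisfied
vegan: satisfied
wheat-free: satisfied
oat-free: satisfied
alcohol-free: has rum — fails

alcohol-free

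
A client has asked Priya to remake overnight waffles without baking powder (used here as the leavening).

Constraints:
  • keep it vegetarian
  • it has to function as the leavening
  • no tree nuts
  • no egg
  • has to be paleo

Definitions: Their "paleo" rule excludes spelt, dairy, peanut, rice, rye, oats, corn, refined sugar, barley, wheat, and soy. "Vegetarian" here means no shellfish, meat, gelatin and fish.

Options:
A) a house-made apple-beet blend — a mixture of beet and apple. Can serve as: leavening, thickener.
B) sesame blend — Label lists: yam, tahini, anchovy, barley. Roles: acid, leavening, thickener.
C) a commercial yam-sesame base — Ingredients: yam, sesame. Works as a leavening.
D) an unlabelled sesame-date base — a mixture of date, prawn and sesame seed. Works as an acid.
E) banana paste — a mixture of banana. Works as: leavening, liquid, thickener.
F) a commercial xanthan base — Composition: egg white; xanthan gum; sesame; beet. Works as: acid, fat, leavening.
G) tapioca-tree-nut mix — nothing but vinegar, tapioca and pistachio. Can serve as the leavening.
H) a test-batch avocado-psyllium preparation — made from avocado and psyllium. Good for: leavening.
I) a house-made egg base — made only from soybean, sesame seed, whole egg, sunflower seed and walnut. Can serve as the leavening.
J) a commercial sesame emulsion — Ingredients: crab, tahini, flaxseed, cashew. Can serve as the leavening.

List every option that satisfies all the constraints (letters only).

A: every rule checks out — keep
B: has barley, so not paleo; has anchovy, so not vegetarian — out
C: all constraints satisfied — keep
D: not usable as a leavening; has prawn, so not vegetarian — reject
E: vegetarian, paleo — keep
F: has egg white, so not egg-free — out
G: has pistachio, so not tree-nut-free — reject
H: nothing on the exclusion list — OK
I: has soybean, so not paleo; has whole egg, so not egg-free (and 1 more) — reject
J: has crab, so not vegetarian; has cashew, so not tree-nut-free — reject

A, C, E, H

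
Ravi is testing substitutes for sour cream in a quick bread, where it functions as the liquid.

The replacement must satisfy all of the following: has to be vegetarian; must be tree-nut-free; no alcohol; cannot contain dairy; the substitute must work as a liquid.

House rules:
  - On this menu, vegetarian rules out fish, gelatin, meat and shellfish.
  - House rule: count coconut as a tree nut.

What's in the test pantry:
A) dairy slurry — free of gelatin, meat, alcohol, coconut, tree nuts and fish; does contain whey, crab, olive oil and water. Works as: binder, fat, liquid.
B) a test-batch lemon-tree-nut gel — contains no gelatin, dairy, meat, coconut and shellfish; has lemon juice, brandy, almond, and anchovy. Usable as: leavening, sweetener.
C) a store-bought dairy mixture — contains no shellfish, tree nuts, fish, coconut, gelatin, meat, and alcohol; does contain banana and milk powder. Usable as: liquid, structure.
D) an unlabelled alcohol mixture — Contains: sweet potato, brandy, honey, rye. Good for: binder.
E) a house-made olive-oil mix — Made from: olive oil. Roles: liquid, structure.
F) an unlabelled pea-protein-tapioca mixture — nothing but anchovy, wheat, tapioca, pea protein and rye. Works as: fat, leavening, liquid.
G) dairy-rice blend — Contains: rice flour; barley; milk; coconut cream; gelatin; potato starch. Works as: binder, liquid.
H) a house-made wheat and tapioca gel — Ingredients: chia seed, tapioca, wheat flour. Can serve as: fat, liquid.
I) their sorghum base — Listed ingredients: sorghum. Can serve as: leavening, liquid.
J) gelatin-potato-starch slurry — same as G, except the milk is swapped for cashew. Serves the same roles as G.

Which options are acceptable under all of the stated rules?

A: has crab, so not vegetarian; has whey, so not dairy-free — no
B: not usable as a liquid; has anchovy, so not vegetarian (and 2 more) — no
C: has milk powder, so not dairy-free — reject
D: not usable as a liquid; has brandy, so not alcohol-free — out
E: every rule checks out — OK
F: has anchovy, so not vegetarian — no
G: has gelatin, so not vegetarian; has coconut cream, so not tree-nut-free (and 1 more) — no
H: only wheat flour, chia seed, and tapioca; none excluded — keep
I: works as a liquid, no alcohol, tree-nut-free — OK
J: has gelatin, so not vegetarian; has coconut cream, so not tree-nut-free — out

E, H, I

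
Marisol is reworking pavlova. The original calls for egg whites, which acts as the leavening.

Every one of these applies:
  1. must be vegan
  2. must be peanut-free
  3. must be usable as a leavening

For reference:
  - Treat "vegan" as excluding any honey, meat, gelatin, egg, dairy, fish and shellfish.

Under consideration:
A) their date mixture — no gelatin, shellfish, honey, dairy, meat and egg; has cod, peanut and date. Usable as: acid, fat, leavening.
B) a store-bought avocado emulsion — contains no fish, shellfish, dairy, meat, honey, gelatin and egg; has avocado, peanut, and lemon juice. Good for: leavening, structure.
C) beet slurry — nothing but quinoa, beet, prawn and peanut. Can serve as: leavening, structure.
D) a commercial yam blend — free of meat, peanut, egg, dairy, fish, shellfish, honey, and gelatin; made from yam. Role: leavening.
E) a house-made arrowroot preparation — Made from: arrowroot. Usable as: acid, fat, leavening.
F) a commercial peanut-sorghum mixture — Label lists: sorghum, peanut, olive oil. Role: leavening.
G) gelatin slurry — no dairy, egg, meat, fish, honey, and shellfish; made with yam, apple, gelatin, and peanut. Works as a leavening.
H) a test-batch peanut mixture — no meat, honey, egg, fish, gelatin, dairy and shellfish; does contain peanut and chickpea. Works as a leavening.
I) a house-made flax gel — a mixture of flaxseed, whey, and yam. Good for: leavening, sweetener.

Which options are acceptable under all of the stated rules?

A: has cod, so not vegan; has peanut, so not peanut-free — reject
B: has peanut, so not peanut-free — reject
C: has prawn, so not vegan; has peanut, so not peanut-free — out
D: vegan, no peanut — OK
E: works as a leavening, no peanut, vegan — keep
F: has peanut, so not peanut-free — reject
G: has gelatin, so not vegan; has peanut, so not peanut-free — reject
H: has peanut, so not peanut-free — reject
I: has whey, so not vegan — no

D, E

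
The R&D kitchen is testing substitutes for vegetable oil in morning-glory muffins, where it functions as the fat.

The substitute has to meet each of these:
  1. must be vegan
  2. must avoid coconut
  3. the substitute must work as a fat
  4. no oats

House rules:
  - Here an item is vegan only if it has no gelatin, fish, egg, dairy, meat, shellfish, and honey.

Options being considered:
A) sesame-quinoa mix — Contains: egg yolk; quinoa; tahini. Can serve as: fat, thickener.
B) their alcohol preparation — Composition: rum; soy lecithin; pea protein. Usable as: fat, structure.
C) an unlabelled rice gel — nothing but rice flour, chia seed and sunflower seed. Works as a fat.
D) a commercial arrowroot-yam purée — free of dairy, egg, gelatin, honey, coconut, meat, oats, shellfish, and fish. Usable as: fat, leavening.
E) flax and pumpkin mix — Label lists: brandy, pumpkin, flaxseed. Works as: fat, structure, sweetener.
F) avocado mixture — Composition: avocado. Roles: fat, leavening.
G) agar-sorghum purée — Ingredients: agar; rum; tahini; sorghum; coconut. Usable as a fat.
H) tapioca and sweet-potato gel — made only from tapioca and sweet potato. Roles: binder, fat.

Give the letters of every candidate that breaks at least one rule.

A, G

A: has egg yolk, so not vegan — no
B: works as a fat, no coconut, vegan — keep
C: nothing on the exclusion list — keep
D: works as a fat, vegan, no coconut — OK
E: every rule checks out — keep
F: only avocado; none excluded — keep
G: has coconut, so not coconut-free — no
H: only sweet potato and tapioca; none excluded — valid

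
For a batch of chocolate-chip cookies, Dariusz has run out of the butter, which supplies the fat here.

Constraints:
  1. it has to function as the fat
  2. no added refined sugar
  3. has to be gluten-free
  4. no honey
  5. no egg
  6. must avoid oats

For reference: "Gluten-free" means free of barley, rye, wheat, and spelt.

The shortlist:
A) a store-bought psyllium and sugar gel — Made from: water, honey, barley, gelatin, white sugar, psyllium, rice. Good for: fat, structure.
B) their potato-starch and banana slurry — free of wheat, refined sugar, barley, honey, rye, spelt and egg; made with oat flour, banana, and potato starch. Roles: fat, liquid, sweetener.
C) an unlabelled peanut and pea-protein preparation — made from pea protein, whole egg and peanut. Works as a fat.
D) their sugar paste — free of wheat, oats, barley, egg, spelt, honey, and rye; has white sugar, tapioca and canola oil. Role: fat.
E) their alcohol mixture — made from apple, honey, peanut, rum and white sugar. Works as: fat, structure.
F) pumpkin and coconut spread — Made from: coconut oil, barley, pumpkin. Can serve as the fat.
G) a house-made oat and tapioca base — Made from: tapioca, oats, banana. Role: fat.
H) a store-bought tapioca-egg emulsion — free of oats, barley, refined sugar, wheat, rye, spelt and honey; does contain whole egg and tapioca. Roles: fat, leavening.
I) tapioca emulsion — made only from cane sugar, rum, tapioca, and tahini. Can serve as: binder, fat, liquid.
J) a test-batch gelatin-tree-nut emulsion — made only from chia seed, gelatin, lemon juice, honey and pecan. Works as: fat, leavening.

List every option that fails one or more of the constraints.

A, B, C, D, E, F, G, H, I, J

A: has barley, so not gluten-free; has white sugar, so not no-added-sugar (and 1 more) — no
B: has oat flour, so not oat-free — no
C: has whole egg, so not egg-free — no
D: has white sugar, so not no-added-sugar — no
E: has white sugar, so not no-added-sugar; has honey, so not honey-free — reject
F: has barley, so not gluten-free — no
G: has oats, so not oat-free — no
H: has whole egg, so not egg-free — out
I: has cane sugar, so not no-added-sugar — no
J: has honey, so not honey-free — out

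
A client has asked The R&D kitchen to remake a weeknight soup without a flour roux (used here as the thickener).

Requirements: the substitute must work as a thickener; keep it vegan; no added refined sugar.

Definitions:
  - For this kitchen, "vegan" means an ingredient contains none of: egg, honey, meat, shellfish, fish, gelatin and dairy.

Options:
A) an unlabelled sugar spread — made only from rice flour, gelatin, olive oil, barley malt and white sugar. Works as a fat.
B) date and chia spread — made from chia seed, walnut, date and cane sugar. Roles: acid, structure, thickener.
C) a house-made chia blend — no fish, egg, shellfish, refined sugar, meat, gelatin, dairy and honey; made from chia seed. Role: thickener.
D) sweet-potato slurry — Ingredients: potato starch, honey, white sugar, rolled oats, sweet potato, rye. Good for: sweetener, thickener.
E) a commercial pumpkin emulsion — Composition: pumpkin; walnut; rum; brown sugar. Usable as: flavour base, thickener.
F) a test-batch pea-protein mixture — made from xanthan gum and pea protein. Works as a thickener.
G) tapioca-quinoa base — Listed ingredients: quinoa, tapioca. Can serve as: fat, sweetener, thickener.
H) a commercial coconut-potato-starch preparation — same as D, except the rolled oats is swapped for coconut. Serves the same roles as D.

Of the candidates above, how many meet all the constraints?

3

A: not usable as a thickener; has gelatin, so not vegan (and 1 more) — reject
B: has cane sugar, so not no-added-sugar — no
C: nothing on the exclusion list — valid
D: has honey, so not vegan; has white sugar, so not no-added-sugar — out
E: has brown sugar, so not no-added-sugar — out
F: only pea protein and xanthan gum; none excluded — valid
G: all constraints satisfied — OK
H: has honey, so not vegan; has white sugar, so not no-added-sugar — no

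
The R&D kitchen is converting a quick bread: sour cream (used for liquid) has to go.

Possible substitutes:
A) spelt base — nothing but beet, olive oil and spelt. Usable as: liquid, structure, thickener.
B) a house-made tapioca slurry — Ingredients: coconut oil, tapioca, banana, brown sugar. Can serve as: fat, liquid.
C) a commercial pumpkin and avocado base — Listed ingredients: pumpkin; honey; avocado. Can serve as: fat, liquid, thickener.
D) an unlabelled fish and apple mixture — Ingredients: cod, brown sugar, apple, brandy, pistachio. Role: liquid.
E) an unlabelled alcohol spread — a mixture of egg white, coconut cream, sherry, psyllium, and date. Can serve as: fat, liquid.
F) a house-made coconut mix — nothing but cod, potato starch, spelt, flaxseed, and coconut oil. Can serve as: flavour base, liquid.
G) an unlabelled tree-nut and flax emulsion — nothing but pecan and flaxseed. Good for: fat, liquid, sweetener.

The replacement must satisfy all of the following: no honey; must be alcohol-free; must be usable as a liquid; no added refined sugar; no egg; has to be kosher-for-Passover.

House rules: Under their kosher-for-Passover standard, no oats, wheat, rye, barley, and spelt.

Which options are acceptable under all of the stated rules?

A: has spelt, so not kosher-for-Passover — reject
B: has brown sugar, so not no-added-sugar — reject
C: has honey, so not honey-free — out
D: has brown sugar, so not no-added-sugar; has brandy, so not alcohol-free — out
E: has sherry, so not alcohol-free; has egg white, so not egg-free — no
F: has spelt, so not kosher-for-Passover — no
G: all constraints satisfied — keep

G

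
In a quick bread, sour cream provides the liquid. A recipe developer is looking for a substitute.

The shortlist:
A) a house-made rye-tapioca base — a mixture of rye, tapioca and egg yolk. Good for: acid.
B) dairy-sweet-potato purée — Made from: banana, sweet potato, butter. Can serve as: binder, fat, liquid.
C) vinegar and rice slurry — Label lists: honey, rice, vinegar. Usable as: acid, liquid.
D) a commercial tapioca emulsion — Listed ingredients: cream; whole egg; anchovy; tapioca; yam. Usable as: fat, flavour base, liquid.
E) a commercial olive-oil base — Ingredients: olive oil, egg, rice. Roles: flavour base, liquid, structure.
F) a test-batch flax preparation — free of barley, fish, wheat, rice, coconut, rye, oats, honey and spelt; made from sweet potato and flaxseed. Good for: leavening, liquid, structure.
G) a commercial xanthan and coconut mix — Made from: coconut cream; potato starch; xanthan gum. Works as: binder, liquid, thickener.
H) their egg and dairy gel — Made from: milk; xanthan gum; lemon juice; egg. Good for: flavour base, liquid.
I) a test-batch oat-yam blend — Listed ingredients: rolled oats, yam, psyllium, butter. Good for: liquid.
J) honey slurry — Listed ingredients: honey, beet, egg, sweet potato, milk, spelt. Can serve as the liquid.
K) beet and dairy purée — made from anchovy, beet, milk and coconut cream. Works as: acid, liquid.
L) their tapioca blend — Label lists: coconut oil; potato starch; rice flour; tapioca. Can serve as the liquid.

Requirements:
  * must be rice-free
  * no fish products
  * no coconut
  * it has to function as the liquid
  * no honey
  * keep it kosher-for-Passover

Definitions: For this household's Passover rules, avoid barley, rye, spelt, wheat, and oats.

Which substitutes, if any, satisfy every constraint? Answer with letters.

A: not usable as a liquid; has rye, so not kosher-for-Passover — no
B: only butter, banana, and sweet potato; none excluded — OK
C: has honey, so not honey-free; has rice, so not rice-free — out
D: has anchovy, so not fish-free — no
E: has rice, so not rice-free — out
F: works as a liquid, no honey, no rice — OK
G: has coconut cream, so not coconut-free — reject
H: all constraints satisfied — keep
I: has rolled oats, so not kosher-for-Passover — no
J: has spelt, so not kosher-for-Passover; has honey, so not honey-free — out
K: has anchovy, so not fish-free; has coconut cream, so not coconut-free — out
L: has rice flour, so not rice-free; has coconut oil, so not coconut-free — out

B, F, H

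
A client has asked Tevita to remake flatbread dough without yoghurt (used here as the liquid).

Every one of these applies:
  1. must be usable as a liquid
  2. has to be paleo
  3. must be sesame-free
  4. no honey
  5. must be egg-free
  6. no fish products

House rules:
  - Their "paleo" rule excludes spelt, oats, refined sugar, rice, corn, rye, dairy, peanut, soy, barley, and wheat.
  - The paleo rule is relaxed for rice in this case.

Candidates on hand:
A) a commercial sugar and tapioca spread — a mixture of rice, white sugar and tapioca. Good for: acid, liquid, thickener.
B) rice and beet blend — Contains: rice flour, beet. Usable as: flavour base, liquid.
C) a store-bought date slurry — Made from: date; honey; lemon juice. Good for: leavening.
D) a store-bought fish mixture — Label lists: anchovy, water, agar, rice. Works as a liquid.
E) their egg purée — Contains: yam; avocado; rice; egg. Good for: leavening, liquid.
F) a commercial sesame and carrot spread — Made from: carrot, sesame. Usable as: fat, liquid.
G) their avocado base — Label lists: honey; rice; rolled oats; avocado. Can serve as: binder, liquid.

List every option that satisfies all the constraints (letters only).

B

A: has white sugar, so not paleo — out
B: rice is permitted under the paleo carve-out; nothing else excluded — OK
C: not usable as a liquid; has honey, so not honey-free — no
D: has anchovy, so not fish-free — no
E: has egg, so not egg-free — no
F: has sesame, so not sesame-free — no
G: has rolled oats, so not paleo; has honey, so not honey-free — reject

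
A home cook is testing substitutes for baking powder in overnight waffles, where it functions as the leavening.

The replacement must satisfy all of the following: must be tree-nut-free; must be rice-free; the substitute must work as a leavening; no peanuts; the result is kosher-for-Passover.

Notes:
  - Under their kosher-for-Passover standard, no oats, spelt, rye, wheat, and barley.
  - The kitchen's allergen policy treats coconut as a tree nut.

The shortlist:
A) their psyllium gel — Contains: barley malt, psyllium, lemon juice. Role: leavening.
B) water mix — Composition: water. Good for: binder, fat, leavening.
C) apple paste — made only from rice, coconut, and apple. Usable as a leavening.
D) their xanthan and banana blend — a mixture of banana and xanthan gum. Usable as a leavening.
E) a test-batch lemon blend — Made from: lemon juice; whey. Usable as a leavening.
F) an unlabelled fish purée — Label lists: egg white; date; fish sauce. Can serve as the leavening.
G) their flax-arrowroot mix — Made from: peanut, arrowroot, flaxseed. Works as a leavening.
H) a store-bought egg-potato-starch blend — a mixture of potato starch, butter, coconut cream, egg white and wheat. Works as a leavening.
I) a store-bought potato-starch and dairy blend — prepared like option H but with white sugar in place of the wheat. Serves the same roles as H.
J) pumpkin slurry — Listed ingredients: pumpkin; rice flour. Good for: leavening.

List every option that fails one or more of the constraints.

A: has barley malt, so not kosher-for-Passover — out
B: only water; none excluded — valid
C: has rice, so not rice-free; has coconut, so not tree-nut-free — reject
D: works as a leavening, no rice, tree-nut-free — OK
E: every rule checks out — keep
F: nothing on the exclusion list — valid
G: has peanut, so not peanut-free — no
H: has wheat, so not kosher-for-Passover; has coconut cream, so not tree-nut-free — no
I: has coconut cream, so not tree-nut-free — reject
J: has rice flour, so not rice-free — out

A, C, G, H, I, J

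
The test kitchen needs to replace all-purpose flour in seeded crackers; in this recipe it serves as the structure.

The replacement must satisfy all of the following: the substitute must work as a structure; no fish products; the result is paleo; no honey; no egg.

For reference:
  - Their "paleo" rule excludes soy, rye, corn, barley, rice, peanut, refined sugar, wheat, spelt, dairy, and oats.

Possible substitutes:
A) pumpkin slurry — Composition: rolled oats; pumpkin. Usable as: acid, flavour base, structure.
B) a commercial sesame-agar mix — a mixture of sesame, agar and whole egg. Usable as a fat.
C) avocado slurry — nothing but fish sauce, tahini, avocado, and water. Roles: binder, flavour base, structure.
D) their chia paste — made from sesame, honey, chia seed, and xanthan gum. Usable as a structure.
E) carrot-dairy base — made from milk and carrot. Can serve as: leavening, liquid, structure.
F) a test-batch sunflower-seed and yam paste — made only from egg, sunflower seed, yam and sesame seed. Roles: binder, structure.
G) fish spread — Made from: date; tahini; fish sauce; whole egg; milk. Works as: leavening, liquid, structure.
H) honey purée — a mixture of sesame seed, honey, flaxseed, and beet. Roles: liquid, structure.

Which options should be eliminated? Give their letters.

A, B, C, D, E, F, G, H

A: has rolled oats, so not paleo — no
B: not usable as a structure; has whole egg, so not egg-free — reject
C: has fish sauce, so not fish-free — out
D: has honey, so not honey-free — out
E: has milk, so not paleo — out
F: has egg, so not egg-free — out
G: has milk, so not paleo; has whole egg, so not egg-free (and 1 more) — out
H: has honey, so not honey-free — no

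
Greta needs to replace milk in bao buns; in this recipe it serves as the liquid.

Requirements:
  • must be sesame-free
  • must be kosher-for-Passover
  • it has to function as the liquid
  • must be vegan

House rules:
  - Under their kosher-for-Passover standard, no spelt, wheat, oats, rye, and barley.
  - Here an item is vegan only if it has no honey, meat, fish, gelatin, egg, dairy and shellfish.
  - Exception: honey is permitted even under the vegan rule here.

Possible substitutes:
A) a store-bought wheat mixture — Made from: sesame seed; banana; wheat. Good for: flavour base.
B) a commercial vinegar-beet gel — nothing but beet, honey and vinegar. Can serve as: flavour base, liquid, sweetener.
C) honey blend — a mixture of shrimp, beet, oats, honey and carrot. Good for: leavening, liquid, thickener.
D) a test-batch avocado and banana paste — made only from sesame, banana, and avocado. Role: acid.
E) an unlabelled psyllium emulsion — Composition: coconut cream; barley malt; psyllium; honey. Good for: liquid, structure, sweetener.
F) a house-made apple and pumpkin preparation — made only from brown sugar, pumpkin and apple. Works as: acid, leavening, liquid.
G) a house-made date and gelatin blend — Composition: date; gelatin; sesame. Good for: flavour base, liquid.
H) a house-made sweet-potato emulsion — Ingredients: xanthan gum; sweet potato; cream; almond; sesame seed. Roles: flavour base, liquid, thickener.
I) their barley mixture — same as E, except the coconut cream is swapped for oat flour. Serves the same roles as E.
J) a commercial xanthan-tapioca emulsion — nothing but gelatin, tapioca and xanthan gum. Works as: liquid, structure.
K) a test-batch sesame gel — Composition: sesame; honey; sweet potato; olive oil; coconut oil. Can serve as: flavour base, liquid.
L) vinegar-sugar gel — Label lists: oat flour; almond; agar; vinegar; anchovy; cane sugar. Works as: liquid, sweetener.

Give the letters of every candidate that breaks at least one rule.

A: not usable as a liquid; has wheat, so not kosher-for-Passover (and 1 more) — no
B: honey is permitted under the vegan carve-out; nothing else excluded — valid
C: has oats, so not kosher-for-Passover; has shrimp, so not vegan — reject
D: not usable as a liquid; has sesame, so not sesame-free — out
E: has barley malt, so not kosher-for-Passover — reject
F: nothing on the exclusion list — keep
G: has gelatin, so not vegan; has sesame, so not sesame-free — no
H: has cream, so not vegan; has sesame seed, so not sesame-free — reject
I: has barley malt, so not kosher-for-Passover — no
J: has gelatin, so not vegan — out
K: has sesame, so not sesame-free — no
L: has oat flour, so not kosher-for-Passover; has anchovy, so not vegan — reject

A, C, D, E, G, H, I, J, K, L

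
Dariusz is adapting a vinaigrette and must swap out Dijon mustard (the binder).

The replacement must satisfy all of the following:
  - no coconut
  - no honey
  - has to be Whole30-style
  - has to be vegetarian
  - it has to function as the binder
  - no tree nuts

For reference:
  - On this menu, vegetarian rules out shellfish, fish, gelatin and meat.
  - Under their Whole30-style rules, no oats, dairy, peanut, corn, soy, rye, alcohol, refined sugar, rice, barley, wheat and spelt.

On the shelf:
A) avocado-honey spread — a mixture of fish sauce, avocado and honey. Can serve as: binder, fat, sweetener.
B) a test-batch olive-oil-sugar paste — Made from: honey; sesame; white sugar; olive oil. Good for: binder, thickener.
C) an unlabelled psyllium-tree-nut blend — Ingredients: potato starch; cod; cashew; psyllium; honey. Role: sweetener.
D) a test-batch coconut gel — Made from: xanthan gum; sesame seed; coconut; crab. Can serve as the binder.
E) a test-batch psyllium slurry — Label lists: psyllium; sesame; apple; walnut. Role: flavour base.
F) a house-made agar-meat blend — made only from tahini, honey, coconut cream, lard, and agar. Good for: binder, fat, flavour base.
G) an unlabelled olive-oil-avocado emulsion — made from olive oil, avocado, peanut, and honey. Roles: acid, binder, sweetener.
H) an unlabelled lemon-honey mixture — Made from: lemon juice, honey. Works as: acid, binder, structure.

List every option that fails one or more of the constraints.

A, B, C, D, E, F, G, H

A: has fish sauce, so not vegetarian; has honey, so not honey-free — out
B: has white sugar, so not Whole30-style; has honey, so not honey-free — reject
C: not usable as a binder; has cod, so not vegetarian (and 2 more) — out
D: has crab, so not vegetarian; has coconut, so not coconut-free — reject
E: not usable as a binder; has walnut, so not tree-nut-free — reject
F: has lard, so not vegetarian; has honey, so not honey-free (and 1 more) — reject
G: has peanut, so not Whole30-style; has honey, so not honey-free — no
H: has honey, so not honey-free — reject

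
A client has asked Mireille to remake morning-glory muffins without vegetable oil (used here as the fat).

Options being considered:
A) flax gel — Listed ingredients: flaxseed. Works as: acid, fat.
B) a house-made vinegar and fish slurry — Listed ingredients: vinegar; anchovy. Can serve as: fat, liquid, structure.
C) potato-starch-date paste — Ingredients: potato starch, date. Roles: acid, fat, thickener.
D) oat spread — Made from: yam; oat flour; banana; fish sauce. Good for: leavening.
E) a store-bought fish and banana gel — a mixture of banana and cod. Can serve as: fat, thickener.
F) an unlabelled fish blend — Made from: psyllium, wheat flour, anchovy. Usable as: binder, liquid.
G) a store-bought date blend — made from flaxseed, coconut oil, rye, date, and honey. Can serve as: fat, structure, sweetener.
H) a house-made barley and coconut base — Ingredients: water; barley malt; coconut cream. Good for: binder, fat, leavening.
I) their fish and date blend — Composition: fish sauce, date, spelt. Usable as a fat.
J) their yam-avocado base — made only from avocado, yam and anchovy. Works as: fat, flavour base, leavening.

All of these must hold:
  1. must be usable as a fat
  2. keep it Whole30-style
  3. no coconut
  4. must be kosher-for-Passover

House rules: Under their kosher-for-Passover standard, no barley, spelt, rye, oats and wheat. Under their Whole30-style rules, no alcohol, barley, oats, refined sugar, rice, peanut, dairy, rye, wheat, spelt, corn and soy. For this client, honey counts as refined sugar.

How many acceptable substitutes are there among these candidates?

5

A: all constraints satisfied — OK
B: only anchovy and vinegar; none excluded — keep
C: works as a fat, Whole30-style, no coconut — OK
D: not usable as a fat; has oat flour, so not kosher-for-Passover (and 1 more) — reject
E: only cod and banana; none excluded — OK
F: not usable as a fat; has wheat flour, so not kosher-for-Passover (and 1 more) — out
G: has rye, so not kosher-for-Passover; has honey, so not Whole30-style (and 1 more) — reject
H: has barley malt, so not kosher-for-Passover; has barley malt, so not Whole30-style (and 1 more) — reject
I: has spelt, so not kosher-for-Passover; has spelt, so not Whole30-style — reject
J: works as a fat, Whole30-style, kosher-for-Passover — keep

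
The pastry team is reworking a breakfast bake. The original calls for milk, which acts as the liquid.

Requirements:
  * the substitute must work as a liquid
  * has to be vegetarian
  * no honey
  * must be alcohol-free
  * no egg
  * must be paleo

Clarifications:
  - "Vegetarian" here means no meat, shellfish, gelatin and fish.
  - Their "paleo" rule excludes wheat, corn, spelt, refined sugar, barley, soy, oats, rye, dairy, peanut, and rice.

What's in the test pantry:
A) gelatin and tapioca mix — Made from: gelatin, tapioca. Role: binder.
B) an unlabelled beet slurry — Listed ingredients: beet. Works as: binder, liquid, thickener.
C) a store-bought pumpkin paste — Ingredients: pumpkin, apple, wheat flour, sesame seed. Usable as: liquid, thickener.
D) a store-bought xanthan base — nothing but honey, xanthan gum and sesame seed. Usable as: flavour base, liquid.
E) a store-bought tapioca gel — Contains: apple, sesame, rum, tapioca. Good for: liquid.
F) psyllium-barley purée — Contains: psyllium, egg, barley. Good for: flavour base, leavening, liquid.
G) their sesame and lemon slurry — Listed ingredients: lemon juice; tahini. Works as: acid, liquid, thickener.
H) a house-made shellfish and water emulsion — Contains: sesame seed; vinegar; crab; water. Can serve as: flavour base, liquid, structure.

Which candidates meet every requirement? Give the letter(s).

A: not usable as a liquid; has gelatin, so not vegetarian — no
B: only beet; none excluded — OK
C: has wheat flour, so not paleo — out
D: has honey, so not honey-free — reject
E: has rum, so not alcohol-free — reject
F: has barley, so not paleo; has egg, so not egg-free — no
G: all constraints satisfied — OK
H: has crab, so not vegetarian — no

B, G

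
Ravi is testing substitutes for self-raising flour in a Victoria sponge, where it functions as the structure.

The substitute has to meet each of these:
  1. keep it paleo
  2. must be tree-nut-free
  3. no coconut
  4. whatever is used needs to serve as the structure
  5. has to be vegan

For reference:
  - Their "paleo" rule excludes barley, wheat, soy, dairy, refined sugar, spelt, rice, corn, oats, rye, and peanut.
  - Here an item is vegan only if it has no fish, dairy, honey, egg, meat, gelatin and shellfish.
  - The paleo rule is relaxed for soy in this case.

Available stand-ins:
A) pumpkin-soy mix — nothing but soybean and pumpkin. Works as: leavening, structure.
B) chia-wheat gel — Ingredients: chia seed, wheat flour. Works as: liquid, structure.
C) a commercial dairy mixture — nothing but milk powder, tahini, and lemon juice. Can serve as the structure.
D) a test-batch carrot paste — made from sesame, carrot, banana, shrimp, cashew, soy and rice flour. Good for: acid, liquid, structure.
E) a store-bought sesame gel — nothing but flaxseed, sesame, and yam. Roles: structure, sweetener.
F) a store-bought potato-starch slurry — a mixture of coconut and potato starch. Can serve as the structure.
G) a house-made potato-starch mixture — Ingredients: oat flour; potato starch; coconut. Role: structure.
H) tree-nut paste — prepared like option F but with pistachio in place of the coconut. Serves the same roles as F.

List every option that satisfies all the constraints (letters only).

A, E

A: soy is permitted under the paleo carve-out; nothing else excluded — keep
B: has wheat flour, so not paleo — out
C: has milk powder, so not paleo; has milk powder, so not vegan — no
D: has rice flour, so not paleo; has shrimp, so not vegan (and 1 more) — out
E: only sesame, yam and flaxseed; none excluded — OK
F: has coconut, so not coconut-free — out
G: has oat flour, so not paleo; has coconut, so not coconut-free — reject
H: has pistachio, so not tree-nut-free — out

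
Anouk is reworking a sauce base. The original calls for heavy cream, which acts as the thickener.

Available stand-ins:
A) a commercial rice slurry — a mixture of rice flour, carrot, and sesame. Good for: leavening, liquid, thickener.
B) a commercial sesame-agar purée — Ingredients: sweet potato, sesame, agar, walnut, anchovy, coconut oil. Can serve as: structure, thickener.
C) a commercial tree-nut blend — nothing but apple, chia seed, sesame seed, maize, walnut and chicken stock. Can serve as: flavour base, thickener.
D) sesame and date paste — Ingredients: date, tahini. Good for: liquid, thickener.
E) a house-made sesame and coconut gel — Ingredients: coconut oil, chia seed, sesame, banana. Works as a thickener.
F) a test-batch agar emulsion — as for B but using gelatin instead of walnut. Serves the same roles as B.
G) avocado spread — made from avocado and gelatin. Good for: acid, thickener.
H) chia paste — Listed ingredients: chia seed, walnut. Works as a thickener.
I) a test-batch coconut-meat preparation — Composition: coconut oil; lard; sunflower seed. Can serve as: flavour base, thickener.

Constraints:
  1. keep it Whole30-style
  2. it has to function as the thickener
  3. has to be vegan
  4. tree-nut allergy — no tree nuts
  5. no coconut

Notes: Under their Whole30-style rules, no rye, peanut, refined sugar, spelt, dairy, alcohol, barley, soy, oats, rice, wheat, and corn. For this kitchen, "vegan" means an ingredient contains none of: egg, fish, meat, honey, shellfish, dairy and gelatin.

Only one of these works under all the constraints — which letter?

A: has rice flour, so not Whole30-style — out
B: has anchovy, so not vegan; has walnut, so not tree-nut-free (and 1 more) — no
C: has maize, so not Whole30-style; has chicken stock, so not vegan (and 1 more) — reject
D: works as a thickener, no tree nuts, Whole30-style — OK
E: has coconut oil, so not coconut-free — reject
F: has anchovy, so not vegan; has coconut oil, so not coconut-free — out
G: has gelatin, so not vegan — no
H: has walnut, so not tree-nut-free — out
I: has lard, so not vegan; has coconut oil, so not coconut-free — no

D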